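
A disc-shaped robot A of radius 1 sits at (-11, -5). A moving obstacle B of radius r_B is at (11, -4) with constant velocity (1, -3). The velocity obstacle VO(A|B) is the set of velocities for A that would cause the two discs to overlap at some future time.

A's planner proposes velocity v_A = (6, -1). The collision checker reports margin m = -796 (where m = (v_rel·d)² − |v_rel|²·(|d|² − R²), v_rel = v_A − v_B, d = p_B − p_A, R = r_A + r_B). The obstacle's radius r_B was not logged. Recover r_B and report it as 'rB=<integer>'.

m = -796
d = (22, 1);  v_rel = (5, 2),  |v_rel|² = 29
v_rel×d = (5)·(1) − (2)·(22) = -39
since m = R²·29 − (-39)²:  R² = (1521 + -796) / 29 = 25
R = √25 = 5  ⇒  r_B = 5 − 1 = 4

rB=4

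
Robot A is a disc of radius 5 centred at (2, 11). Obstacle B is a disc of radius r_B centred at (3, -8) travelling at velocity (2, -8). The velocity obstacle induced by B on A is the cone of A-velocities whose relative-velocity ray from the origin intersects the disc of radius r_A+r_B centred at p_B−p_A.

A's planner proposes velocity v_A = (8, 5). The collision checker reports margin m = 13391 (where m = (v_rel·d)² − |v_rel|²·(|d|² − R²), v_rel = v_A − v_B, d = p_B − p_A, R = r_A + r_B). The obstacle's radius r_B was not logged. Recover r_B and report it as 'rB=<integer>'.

m = 13391
d = (1, -19);  v_rel = (6, 13),  |v_rel|² = 205
v_rel×d = (6)·(-19) − (13)·(1) = -127
since m = R²·205 − (-127)²:  R² = (16129 + 13391) / 205 = 144
R = √144 = 12  ⇒  r_B = 12 − 5 = 7

rB=7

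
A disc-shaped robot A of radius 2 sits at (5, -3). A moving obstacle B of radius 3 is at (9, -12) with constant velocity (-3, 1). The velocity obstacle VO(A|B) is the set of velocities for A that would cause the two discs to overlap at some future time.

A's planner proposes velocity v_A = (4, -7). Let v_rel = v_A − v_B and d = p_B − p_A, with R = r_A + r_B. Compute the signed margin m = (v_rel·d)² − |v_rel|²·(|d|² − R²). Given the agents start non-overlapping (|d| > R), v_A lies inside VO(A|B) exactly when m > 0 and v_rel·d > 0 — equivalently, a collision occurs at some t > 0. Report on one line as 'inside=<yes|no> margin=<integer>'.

d = (4, -9),  |d|² = 97;  R = 2+3 = 5,  c = 97−5² = 72
v_rel = (7, -8),  |v_rel|² = 113;  v_rel·d = (7)·(4) + (-8)·(-9) = 100
113·t² − 200·t + 72 = 0  ⇒  m = 100² − 113·72 = 1864
m = 1864 > 0,  v_rel·d = 100 > 0  ⇒  inside

inside=yes margin=1864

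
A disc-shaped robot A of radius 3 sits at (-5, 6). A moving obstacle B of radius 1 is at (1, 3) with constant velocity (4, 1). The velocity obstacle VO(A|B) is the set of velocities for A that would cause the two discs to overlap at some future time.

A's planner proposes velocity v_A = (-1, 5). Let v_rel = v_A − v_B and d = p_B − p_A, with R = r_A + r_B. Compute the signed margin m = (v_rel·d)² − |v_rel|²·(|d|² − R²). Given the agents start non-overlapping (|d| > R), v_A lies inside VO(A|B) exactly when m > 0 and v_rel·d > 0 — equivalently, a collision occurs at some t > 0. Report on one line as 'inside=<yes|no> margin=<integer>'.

d = (6, -3),  |d|² = 45;  R = 3+1 = 4,  c = 45−4² = 29
v_rel = (-5, 4),  |v_rel|² = 41;  v_rel·d = (-5)·(6) + (4)·(-3) = -42
41·t² + 84·t + 29 = 0  ⇒  m = (-42)² − 41·29 = 575
m = 575 > 0,  v_rel·d = -42 < 0  ⇒  outside

inside=no margin=575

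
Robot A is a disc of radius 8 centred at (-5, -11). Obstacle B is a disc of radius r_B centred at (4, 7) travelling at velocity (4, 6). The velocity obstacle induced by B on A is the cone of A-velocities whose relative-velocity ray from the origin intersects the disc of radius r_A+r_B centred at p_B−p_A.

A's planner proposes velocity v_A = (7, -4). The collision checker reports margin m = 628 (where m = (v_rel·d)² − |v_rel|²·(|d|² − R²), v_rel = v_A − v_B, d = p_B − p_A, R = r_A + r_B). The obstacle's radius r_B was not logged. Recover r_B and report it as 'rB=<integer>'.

m = 628
d = (9, 18);  v_rel = (3, -10),  |v_rel|² = 109
v_rel×d = (3)·(18) − (-10)·(9) = 144
since m = R²·109 − 144²:  R² = (20736 + 628) / 109 = 196
R = √196 = 14  ⇒  r_B = 14 − 8 = 6

rB=6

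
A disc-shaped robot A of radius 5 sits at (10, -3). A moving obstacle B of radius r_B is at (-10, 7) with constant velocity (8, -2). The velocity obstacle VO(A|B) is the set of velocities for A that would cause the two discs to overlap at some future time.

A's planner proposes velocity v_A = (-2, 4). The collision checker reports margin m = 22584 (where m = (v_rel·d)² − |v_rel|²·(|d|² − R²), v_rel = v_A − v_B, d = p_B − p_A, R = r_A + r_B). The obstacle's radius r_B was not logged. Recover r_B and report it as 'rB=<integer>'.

m = 22584
d = (-20, 10);  v_rel = (-10, 6),  |v_rel|² = 136
v_rel×d = (-10)·(10) − (6)·(-20) = 20
since m = R²·136 − 20²:  R² = (400 + 22584) / 136 = 169
R = √169 = 13  ⇒  r_B = 13 − 5 = 8

rB=8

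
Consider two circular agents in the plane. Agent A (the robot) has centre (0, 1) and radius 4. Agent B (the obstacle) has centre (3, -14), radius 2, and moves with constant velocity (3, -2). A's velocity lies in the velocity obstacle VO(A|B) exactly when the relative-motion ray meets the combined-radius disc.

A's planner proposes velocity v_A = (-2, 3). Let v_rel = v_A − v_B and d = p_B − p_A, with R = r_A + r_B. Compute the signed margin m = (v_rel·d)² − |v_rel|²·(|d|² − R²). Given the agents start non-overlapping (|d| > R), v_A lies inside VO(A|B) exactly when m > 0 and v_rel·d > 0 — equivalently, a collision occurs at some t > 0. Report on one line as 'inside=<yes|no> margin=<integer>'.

d = (3, -15),  |d|² = 234;  R = 4+2 = 6,  c = 234−6² = 198
v_rel = (-5, 5),  |v_rel|² = 50;  v_rel·d = (-5)·(3) + (5)·(-15) = -90
50·t² + 180·t + 198 = 0  ⇒  m = (-90)² − 50·198 = -1800
m = -1800 < 0,  v_rel·d = -90 < 0  ⇒  outside

inside=no margin=-1800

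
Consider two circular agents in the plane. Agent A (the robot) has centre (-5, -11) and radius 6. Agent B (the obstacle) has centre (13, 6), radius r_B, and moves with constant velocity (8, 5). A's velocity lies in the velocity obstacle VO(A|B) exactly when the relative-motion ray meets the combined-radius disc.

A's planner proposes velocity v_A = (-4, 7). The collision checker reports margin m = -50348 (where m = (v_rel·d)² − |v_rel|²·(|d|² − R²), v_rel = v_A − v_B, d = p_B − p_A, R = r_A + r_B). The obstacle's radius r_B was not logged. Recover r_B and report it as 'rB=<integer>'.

m = -50348
d = (18, 17);  v_rel = (-12, 2),  |v_rel|² = 148
v_rel×d = (-12)·(17) − (2)·(18) = -240
since m = R²·148 − (-240)²:  R² = (57600 + -50348) / 148 = 49
R = √49 = 7  ⇒  r_B = 7 − 6 = 1

rB=1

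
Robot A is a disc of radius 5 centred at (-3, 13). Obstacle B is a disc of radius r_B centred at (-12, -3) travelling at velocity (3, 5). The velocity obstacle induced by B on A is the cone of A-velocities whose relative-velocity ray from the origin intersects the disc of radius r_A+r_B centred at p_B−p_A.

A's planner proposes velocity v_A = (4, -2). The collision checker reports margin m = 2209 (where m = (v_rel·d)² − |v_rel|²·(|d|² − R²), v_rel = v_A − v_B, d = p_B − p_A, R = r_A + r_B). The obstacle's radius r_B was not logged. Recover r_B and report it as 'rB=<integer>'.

m = 2209
d = (-9, -16);  v_rel = (1, -7),  |v_rel|² = 50
v_rel×d = (1)·(-16) − (-7)·(-9) = -79
since m = R²·50 − (-79)²:  R² = (6241 + 2209) / 50 = 169
R = √169 = 13  ⇒  r_B = 13 − 5 = 8

rB=8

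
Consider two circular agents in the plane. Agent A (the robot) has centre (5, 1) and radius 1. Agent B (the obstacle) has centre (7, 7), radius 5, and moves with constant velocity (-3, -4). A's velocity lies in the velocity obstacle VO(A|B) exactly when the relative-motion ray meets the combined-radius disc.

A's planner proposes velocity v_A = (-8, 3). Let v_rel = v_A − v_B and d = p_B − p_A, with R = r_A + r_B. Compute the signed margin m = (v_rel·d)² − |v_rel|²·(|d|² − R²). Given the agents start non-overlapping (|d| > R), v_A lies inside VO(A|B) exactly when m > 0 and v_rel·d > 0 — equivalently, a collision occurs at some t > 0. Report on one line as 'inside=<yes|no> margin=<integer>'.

d = (2, 6),  |d|² = 40;  R = 1+5 = 6,  c = 40−6² = 4
v_rel = (-5, 7),  |v_rel|² = 74;  v_rel·d = (-5)·(2) + (7)·(6) = 32
74·t² − 64·t + 4 = 0  ⇒  m = 32² − 74·4 = 728
m = 728 > 0,  v_rel·d = 32 > 0  ⇒  inside

inside=yes margin=728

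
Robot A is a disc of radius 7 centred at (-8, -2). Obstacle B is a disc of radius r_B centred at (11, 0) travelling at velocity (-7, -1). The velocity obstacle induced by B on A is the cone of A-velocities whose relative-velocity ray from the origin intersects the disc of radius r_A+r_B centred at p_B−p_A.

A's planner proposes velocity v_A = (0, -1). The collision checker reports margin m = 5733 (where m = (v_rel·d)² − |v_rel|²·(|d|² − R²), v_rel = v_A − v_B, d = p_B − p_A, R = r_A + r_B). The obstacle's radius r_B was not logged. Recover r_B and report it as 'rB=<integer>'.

m = 5733
d = (19, 2);  v_rel = (7, 0),  |v_rel|² = 49
v_rel×d = (7)·(2) − (0)·(19) = 14
since m = R²·49 − 14²:  R² = (196 + 5733) / 49 = 121
R = √121 = 11  ⇒  r_B = 11 − 7 = 4

rB=4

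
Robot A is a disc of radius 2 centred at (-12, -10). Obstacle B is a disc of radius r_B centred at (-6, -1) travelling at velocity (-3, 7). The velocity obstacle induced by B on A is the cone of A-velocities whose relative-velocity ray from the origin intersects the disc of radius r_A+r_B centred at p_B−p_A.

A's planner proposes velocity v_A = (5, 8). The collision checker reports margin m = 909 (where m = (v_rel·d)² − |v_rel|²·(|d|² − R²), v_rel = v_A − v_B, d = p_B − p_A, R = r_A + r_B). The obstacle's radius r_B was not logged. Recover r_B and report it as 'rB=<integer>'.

m = 909
d = (6, 9);  v_rel = (8, 1),  |v_rel|² = 65
v_rel×d = (8)·(9) − (1)·(6) = 66
since m = R²·65 − 66²:  R² = (4356 + 909) / 65 = 81
R = √81 = 9  ⇒  r_B = 9 − 2 = 7

rB=7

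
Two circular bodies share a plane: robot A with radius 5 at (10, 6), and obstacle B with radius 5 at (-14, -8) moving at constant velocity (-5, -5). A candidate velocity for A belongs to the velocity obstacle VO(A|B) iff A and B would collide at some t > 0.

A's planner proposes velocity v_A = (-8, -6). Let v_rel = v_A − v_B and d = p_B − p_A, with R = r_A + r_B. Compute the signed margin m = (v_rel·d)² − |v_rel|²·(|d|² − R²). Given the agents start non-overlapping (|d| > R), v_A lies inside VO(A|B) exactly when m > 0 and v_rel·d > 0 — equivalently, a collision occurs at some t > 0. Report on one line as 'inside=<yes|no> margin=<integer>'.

d = (-24, -14),  |d|² = 772;  R = 5+5 = 10,  c = 772−10² = 672
v_rel = (-3, -1),  |v_rel|² = 10;  v_rel·d = (-3)·(-24) + (-1)·(-14) = 86
10·t² − 172·t + 672 = 0  ⇒  m = 86² − 10·672 = 676
m = 676 > 0,  v_rel·d = 86 > 0  ⇒  inside

inside=yes margin=676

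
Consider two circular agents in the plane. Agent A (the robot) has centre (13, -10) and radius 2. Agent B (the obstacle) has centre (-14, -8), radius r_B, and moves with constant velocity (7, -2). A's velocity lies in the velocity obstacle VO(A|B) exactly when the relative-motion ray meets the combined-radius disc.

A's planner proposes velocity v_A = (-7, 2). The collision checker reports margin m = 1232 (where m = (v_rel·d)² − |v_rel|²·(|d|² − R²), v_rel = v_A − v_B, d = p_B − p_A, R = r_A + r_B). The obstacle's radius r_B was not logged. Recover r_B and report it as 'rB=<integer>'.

m = 1232
d = (-27, 2);  v_rel = (-14, 4),  |v_rel|² = 212
v_rel×d = (-14)·(2) − (4)·(-27) = 80
since m = R²·212 − 80²:  R² = (6400 + 1232) / 212 = 36
R = √36 = 6  ⇒  r_B = 6 − 2 = 4

rB=4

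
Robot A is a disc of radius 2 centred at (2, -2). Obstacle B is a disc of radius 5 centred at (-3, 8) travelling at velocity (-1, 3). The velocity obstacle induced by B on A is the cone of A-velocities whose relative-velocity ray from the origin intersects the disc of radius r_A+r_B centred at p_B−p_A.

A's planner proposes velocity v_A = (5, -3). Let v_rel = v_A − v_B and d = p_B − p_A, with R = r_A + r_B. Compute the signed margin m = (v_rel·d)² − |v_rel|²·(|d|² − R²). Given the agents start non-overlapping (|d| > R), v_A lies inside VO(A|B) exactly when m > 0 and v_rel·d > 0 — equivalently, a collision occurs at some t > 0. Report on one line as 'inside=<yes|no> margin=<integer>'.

d = (-5, 10),  |d|² = 125;  R = 2+5 = 7,  c = 125−7² = 76
v_rel = (6, -6),  |v_rel|² = 72;  v_rel·d = (6)·(-5) + (-6)·(10) = -90
72·t² + 180·t + 76 = 0  ⇒  m = (-90)² − 72·76 = 2628
m = 2628 > 0,  v_rel·d = -90 < 0  ⇒  outside

inside=no margin=2628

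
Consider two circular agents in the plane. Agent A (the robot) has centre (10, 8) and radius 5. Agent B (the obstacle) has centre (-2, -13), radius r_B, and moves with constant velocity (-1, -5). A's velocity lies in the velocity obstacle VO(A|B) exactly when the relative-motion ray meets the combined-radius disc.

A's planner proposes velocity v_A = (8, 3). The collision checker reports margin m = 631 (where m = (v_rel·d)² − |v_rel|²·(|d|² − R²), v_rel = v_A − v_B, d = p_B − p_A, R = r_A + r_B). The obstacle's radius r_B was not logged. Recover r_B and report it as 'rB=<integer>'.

m = 631
d = (-12, -21);  v_rel = (9, 8),  |v_rel|² = 145
v_rel×d = (9)·(-21) − (8)·(-12) = -93
since m = R²·145 − (-93)²:  R² = (8649 + 631) / 145 = 64
R = √64 = 8  ⇒  r_B = 8 − 5 = 3

rB=3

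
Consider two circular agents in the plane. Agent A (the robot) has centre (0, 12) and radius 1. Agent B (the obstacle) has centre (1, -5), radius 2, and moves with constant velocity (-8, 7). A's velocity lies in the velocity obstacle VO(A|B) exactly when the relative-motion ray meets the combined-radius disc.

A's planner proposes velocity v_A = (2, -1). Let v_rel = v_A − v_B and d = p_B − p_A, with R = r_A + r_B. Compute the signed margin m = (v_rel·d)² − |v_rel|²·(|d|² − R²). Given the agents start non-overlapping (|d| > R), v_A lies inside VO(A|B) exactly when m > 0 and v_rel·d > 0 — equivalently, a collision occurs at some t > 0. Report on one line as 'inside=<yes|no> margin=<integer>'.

d = (1, -17),  |d|² = 290;  R = 1+2 = 3,  c = 290−3² = 281
v_rel = (10, -8),  |v_rel|² = 164;  v_rel·d = (10)·(1) + (-8)·(-17) = 146
164·t² − 292·t + 281 = 0  ⇒  m = 146² − 164·281 = -24768
m = -24768 < 0,  v_rel·d = 146 > 0  ⇒  outside

inside=no margin=-24768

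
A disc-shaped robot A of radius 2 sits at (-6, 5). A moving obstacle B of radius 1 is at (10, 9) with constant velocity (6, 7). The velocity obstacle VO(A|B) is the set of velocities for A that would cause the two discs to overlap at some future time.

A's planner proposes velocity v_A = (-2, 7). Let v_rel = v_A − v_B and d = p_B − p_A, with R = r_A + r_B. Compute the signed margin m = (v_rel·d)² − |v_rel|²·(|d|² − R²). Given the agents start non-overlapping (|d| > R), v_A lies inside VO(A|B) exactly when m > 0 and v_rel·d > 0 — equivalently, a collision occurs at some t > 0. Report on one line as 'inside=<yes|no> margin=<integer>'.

d = (16, 4),  |d|² = 272;  R = 2+1 = 3,  c = 272−3² = 263
v_rel = (-8, 0),  |v_rel|² = 64;  v_rel·d = (-8)·(16) + (0)·(4) = -128
64·t² + 256·t + 263 = 0  ⇒  m = (-128)² − 64·263 = -448
m = -448 < 0,  v_rel·d = -128 < 0  ⇒  outside

inside=no margin=-448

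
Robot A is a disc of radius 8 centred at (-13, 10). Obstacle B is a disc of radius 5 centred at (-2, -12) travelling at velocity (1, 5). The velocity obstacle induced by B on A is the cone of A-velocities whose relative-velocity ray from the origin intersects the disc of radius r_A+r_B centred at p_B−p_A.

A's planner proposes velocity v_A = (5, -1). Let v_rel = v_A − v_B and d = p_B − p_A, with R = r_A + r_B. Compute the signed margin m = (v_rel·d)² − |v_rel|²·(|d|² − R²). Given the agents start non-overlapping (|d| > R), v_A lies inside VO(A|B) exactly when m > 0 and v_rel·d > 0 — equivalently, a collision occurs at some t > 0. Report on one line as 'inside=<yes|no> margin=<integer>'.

d = (11, -22),  |d|² = 605;  R = 8+5 = 13,  c = 605−13² = 436
v_rel = (4, -6),  |v_rel|² = 52;  v_rel·d = (4)·(11) + (-6)·(-22) = 176
52·t² − 352·t + 436 = 0  ⇒  m = 176² − 52·436 = 8304
m = 8304 > 0,  v_rel·d = 176 > 0  ⇒  inside

inside=yes margin=8304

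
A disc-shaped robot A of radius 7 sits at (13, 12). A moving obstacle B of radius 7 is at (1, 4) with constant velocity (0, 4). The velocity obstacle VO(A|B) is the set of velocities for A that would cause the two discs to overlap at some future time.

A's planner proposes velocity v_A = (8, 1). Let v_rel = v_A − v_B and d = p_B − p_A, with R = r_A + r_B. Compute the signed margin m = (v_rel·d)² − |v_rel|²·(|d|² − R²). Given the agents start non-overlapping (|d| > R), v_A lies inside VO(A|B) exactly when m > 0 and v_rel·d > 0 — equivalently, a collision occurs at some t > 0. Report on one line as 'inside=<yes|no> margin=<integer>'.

d = (-12, -8),  |d|² = 208;  R = 7+7 = 14,  c = 208−14² = 12
v_rel = (8, -3),  |v_rel|² = 73;  v_rel·d = (8)·(-12) + (-3)·(-8) = -72
73·t² + 144·t + 12 = 0  ⇒  m = (-72)² − 73·12 = 4308
m = 4308 > 0,  v_rel·d = -72 < 0  ⇒  outside

inside=no margin=4308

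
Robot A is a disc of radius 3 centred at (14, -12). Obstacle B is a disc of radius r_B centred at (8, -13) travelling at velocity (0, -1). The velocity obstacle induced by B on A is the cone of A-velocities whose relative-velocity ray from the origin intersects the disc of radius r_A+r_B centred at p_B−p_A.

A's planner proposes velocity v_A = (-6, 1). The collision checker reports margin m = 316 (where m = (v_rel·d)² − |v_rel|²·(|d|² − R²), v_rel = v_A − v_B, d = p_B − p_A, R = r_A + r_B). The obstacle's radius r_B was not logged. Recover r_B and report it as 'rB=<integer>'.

m = 316
d = (-6, -1);  v_rel = (-6, 2),  |v_rel|² = 40
v_rel×d = (-6)·(-1) − (2)·(-6) = 18
since m = R²·40 − 18²:  R² = (324 + 316) / 40 = 16
R = √16 = 4  ⇒  r_B = 4 − 3 = 1

rB=1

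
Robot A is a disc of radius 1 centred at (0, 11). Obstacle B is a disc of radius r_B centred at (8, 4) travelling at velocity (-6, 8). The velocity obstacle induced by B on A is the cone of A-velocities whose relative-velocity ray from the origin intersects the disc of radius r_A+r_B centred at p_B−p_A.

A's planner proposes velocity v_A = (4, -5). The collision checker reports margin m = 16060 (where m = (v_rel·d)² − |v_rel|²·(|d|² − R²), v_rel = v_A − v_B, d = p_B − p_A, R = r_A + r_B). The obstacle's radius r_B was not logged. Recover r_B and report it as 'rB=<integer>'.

m = 16060
d = (8, -7);  v_rel = (10, -13),  |v_rel|² = 269
v_rel×d = (10)·(-7) − (-13)·(8) = 34
since m = R²·269 − 34²:  R² = (1156 + 16060) / 269 = 64
R = √64 = 8  ⇒  r_B = 8 − 1 = 7

rB=7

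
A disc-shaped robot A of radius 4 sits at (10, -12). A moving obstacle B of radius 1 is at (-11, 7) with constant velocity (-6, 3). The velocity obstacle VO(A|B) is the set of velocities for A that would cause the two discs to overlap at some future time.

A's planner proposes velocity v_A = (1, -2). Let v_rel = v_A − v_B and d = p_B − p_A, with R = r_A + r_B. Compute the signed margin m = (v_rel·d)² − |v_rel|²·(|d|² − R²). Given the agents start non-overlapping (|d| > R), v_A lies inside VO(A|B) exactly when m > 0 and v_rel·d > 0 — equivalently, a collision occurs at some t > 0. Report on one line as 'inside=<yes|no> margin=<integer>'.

d = (-21, 19),  |d|² = 802;  R = 4+1 = 5,  c = 802−5² = 777
v_rel = (7, -5),  |v_rel|² = 74;  v_rel·d = (7)·(-21) + (-5)·(19) = -242
74·t² + 484·t + 777 = 0  ⇒  m = (-242)² − 74·777 = 1066
m = 1066 > 0,  v_rel·d = -242 < 0  ⇒  outside

inside=no margin=1066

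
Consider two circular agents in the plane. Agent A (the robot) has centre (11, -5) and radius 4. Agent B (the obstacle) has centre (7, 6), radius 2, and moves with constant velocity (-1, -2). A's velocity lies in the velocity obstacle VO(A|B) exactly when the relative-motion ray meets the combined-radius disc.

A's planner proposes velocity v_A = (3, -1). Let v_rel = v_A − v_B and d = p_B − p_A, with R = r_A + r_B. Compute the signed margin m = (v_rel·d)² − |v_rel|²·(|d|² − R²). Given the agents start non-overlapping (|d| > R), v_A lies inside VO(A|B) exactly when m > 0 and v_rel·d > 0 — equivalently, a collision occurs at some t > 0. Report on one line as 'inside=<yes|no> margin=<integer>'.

d = (-4, 11),  |d|² = 137;  R = 4+2 = 6,  c = 137−6² = 101
v_rel = (4, 1),  |v_rel|² = 17;  v_rel·d = (4)·(-4) + (1)·(11) = -5
17·t² + 10·t + 101 = 0  ⇒  m = (-5)² − 17·101 = -1692
m = -1692 < 0,  v_rel·d = -5 < 0  ⇒  outside

inside=no margin=-1692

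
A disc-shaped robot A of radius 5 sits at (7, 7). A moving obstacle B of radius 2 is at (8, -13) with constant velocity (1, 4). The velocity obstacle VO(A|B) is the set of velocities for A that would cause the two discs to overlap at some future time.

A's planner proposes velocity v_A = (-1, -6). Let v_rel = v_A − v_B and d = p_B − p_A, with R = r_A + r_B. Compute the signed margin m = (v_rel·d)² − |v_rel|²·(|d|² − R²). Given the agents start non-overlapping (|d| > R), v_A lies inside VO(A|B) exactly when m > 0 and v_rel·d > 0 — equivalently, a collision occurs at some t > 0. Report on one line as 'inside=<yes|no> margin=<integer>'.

d = (1, -20),  |d|² = 401;  R = 5+2 = 7,  c = 401−7² = 352
v_rel = (-2, -10),  |v_rel|² = 104;  v_rel·d = (-2)·(1) + (-10)·(-20) = 198
104·t² − 396·t + 352 = 0  ⇒  m = 198² − 104·352 = 2596
m = 2596 > 0,  v_rel·d = 198 > 0  ⇒  inside

inside=yes margin=2596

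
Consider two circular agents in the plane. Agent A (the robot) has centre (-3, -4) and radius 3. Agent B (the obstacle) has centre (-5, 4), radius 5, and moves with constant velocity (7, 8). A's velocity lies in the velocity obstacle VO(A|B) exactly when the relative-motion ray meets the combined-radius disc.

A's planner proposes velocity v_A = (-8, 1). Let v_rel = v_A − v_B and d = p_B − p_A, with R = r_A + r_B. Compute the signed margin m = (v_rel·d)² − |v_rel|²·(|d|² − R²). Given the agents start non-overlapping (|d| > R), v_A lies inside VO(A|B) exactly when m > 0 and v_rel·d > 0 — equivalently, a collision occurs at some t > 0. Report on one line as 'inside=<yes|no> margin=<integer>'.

d = (-2, 8),  |d|² = 68;  R = 3+5 = 8,  c = 68−8² = 4
v_rel = (-15, -7),  |v_rel|² = 274;  v_rel·d = (-15)·(-2) + (-7)·(8) = -26
274·t² + 52·t + 4 = 0  ⇒  m = (-26)² − 274·4 = -420
m = -420 < 0,  v_rel·d = -26 < 0  ⇒  outside

inside=no margin=-420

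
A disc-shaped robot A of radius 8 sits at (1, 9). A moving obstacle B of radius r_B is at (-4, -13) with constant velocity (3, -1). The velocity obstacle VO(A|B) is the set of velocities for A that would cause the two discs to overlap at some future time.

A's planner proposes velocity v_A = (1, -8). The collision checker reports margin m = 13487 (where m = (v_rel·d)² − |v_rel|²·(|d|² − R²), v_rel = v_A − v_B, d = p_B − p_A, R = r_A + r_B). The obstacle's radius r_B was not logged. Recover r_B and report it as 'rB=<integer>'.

m = 13487
d = (-5, -22);  v_rel = (-2, -7),  |v_rel|² = 53
v_rel×d = (-2)·(-22) − (-7)·(-5) = 9
since m = R²·53 − 9²:  R² = (81 + 13487) / 53 = 256
R = √256 = 16  ⇒  r_B = 16 − 8 = 8

rB=8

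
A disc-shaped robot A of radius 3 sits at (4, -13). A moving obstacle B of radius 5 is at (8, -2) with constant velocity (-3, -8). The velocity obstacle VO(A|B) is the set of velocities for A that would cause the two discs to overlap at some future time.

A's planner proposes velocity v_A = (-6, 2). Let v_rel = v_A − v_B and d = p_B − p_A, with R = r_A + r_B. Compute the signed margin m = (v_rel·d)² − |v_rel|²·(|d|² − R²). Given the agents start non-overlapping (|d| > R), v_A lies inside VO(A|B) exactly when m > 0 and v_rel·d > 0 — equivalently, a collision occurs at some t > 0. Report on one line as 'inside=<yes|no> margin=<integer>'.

d = (4, 11),  |d|² = 137;  R = 3+5 = 8,  c = 137−8² = 73
v_rel = (-3, 10),  |v_rel|² = 109;  v_rel·d = (-3)·(4) + (10)·(11) = 98
109·t² − 196·t + 73 = 0  ⇒  m = 98² − 109·73 = 1647
m = 1647 > 0,  v_rel·d = 98 > 0  ⇒  inside

inside=yes margin=1647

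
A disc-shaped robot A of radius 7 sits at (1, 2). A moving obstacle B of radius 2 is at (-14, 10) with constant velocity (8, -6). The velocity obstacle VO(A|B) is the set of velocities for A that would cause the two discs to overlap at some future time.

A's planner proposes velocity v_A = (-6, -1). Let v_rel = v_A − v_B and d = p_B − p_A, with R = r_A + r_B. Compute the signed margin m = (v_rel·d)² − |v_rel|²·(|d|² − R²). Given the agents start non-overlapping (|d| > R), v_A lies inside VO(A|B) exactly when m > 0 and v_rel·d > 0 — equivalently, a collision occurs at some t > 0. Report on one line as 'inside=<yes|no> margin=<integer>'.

d = (-15, 8),  |d|² = 289;  R = 7+2 = 9,  c = 289−9² = 208
v_rel = (-14, 5),  |v_rel|² = 221;  v_rel·d = (-14)·(-15) + (5)·(8) = 250
221·t² − 500·t + 208 = 0  ⇒  m = 250² − 221·208 = 16532
m = 16532 > 0,  v_rel·d = 250 > 0  ⇒  inside

inside=yes margin=16532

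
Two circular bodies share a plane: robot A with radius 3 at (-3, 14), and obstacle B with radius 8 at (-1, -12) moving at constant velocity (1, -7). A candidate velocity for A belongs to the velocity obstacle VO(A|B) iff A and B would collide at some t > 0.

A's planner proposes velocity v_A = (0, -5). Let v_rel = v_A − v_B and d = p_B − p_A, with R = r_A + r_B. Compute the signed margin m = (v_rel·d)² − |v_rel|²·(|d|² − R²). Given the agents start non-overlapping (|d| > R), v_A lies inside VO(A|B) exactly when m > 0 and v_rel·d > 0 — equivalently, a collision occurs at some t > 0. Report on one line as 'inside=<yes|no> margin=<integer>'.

d = (2, -26),  |d|² = 680;  R = 3+8 = 11,  c = 680−11² = 559
v_rel = (-1, 2),  |v_rel|² = 5;  v_rel·d = (-1)·(2) + (2)·(-26) = -54
5·t² + 108·t + 559 = 0  ⇒  m = (-54)² − 5·559 = 121
m = 121 > 0,  v_rel·d = -54 < 0  ⇒  outside

inside=no margin=121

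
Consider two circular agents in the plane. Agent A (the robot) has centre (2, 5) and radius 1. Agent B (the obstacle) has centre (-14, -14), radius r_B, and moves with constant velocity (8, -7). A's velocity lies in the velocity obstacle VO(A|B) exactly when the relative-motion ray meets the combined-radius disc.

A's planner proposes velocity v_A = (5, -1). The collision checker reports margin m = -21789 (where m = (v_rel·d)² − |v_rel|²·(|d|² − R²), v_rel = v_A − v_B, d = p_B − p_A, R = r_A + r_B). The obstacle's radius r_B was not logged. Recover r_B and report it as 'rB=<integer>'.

m = -21789
d = (-16, -19);  v_rel = (-3, 6),  |v_rel|² = 45
v_rel×d = (-3)·(-19) − (6)·(-16) = 153
since m = R²·45 − 153²:  R² = (23409 + -21789) / 45 = 36
R = √36 = 6  ⇒  r_B = 6 − 1 = 5

rB=5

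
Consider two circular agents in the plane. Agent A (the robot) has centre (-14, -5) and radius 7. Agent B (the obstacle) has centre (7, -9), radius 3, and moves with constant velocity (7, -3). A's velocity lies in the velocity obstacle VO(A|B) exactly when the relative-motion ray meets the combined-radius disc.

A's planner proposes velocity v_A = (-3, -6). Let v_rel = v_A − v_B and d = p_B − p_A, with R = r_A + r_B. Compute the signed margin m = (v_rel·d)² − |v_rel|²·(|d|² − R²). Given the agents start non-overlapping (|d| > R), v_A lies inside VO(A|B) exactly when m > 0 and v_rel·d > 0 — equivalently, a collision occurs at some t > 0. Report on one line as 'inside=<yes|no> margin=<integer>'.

d = (21, -4),  |d|² = 457;  R = 7+3 = 10,  c = 457−10² = 357
v_rel = (-10, -3),  |v_rel|² = 109;  v_rel·d = (-10)·(21) + (-3)·(-4) = -198
109·t² + 396·t + 357 = 0  ⇒  m = (-198)² − 109·357 = 291
m = 291 > 0,  v_rel·d = -198 < 0  ⇒  outside

inside=no margin=291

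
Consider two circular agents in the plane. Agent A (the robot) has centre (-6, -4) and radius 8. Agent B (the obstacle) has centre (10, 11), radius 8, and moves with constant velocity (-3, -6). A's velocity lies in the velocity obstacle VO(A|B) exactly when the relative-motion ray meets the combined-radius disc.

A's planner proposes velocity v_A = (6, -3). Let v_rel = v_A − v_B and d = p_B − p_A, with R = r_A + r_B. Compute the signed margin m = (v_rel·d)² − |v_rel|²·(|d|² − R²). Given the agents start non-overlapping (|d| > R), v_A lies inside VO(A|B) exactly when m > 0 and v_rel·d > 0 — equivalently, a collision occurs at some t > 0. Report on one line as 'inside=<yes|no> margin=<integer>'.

d = (16, 15),  |d|² = 481;  R = 8+8 = 16,  c = 481−16² = 225
v_rel = (9, 3),  |v_rel|² = 90;  v_rel·d = (9)·(16) + (3)·(15) = 189
90·t² − 378·t + 225 = 0  ⇒  m = 189² − 90·225 = 15471
m = 15471 > 0,  v_rel·d = 189 > 0  ⇒  inside

inside=yes margin=15471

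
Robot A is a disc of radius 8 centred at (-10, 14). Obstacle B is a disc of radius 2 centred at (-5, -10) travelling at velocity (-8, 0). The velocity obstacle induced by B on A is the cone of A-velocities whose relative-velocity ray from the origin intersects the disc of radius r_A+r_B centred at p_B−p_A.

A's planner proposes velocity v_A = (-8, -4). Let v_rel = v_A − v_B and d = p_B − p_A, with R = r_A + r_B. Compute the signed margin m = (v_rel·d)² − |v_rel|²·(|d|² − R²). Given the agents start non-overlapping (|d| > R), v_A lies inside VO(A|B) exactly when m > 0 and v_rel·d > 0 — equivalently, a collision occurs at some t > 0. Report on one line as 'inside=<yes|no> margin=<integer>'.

d = (5, -24),  |d|² = 601;  R = 8+2 = 10,  c = 601−10² = 501
v_rel = (0, -4),  |v_rel|² = 16;  v_rel·d = (0)·(5) + (-4)·(-24) = 96
16·t² − 192·t + 501 = 0  ⇒  m = 96² − 16·501 = 1200
m = 1200 > 0,  v_rel·d = 96 > 0  ⇒  inside

inside=yes margin=1200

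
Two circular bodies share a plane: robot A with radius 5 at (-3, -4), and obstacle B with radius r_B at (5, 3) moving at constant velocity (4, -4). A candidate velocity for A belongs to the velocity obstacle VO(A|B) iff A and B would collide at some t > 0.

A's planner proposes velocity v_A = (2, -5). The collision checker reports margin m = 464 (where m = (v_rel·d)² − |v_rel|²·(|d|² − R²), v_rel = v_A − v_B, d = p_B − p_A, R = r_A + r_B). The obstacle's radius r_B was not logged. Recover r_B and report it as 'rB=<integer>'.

m = 464
d = (8, 7);  v_rel = (-2, -1),  |v_rel|² = 5
v_rel×d = (-2)·(7) − (-1)·(8) = -6
since m = R²·5 − (-6)²:  R² = (36 + 464) / 5 = 100
R = √100 = 10  ⇒  r_B = 10 − 5 = 5

rB=5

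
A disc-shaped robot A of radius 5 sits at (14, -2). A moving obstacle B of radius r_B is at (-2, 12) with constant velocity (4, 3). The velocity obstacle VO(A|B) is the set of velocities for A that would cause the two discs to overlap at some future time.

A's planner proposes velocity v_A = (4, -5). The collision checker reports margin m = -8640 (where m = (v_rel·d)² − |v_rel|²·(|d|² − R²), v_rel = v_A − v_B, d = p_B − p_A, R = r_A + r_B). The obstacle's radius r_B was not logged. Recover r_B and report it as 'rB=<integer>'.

m = -8640
d = (-16, 14);  v_rel = (0, -8),  |v_rel|² = 64
v_rel×d = (0)·(14) − (-8)·(-16) = -128
since m = R²·64 − (-128)²:  R² = (16384 + -8640) / 64 = 121
R = √121 = 11  ⇒  r_B = 11 − 5 = 6

rB=6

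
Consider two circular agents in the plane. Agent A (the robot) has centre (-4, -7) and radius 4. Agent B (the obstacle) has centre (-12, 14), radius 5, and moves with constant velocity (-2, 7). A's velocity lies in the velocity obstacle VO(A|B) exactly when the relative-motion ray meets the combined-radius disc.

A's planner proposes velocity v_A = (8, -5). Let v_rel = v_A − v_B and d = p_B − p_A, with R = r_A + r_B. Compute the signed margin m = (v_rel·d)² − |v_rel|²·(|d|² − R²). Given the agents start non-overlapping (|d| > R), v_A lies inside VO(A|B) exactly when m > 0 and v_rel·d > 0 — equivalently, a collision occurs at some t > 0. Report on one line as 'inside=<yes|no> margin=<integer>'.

d = (-8, 21),  |d|² = 505;  R = 4+5 = 9,  c = 505−9² = 424
v_rel = (10, -12),  |v_rel|² = 244;  v_rel·d = (10)·(-8) + (-12)·(21) = -332
244·t² + 664·t + 424 = 0  ⇒  m = (-332)² − 244·424 = 6768
m = 6768 > 0,  v_rel·d = -332 < 0  ⇒  outside

inside=no margin=6768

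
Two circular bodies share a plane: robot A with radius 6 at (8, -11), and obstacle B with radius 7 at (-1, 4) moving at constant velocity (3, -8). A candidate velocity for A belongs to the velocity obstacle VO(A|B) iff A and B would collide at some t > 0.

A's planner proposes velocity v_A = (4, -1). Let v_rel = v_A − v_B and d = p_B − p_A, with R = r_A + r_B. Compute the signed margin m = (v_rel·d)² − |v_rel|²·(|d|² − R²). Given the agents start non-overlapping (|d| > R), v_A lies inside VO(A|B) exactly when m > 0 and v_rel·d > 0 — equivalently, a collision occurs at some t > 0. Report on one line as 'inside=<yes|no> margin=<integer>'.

d = (-9, 15),  |d|² = 306;  R = 6+7 = 13,  c = 306−13² = 137
v_rel = (1, 7),  |v_rel|² = 50;  v_rel·d = (1)·(-9) + (7)·(15) = 96
50·t² − 192·t + 137 = 0  ⇒  m = 96² − 50·137 = 2366
m = 2366 > 0,  v_rel·d = 96 > 0  ⇒  inside

inside=yes margin=2366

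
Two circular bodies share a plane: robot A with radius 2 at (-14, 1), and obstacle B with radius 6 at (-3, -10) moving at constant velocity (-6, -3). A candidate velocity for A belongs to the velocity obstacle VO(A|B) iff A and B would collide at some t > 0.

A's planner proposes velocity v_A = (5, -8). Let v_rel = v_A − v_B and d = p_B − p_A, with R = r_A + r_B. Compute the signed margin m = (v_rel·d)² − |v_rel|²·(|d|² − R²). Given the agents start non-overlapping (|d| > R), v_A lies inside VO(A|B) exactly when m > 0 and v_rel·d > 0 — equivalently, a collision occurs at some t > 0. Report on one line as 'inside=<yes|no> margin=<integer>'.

d = (11, -11),  |d|² = 242;  R = 2+6 = 8,  c = 242−8² = 178
v_rel = (11, -5),  |v_rel|² = 146;  v_rel·d = (11)·(11) + (-5)·(-11) = 176
146·t² − 352·t + 178 = 0  ⇒  m = 176² − 146·178 = 4988
m = 4988 > 0,  v_rel·d = 176 > 0  ⇒  inside

inside=yes margin=4988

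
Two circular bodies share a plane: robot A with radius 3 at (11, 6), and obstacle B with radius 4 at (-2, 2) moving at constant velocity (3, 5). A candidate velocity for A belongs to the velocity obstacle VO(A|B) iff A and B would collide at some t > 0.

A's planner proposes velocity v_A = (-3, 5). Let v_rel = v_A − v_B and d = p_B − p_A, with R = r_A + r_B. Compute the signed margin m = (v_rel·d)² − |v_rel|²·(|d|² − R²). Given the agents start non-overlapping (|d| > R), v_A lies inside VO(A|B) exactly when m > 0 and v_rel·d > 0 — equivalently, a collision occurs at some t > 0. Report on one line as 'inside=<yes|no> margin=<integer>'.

d = (-13, -4),  |d|² = 185;  R = 3+4 = 7,  c = 185−7² = 136
v_rel = (-6, 0),  |v_rel|² = 36;  v_rel·d = (-6)·(-13) + (0)·(-4) = 78
36·t² − 156·t + 136 = 0  ⇒  m = 78² − 36·136 = 1188
m = 1188 > 0,  v_rel·d = 78 > 0  ⇒  inside

inside=yes margin=1188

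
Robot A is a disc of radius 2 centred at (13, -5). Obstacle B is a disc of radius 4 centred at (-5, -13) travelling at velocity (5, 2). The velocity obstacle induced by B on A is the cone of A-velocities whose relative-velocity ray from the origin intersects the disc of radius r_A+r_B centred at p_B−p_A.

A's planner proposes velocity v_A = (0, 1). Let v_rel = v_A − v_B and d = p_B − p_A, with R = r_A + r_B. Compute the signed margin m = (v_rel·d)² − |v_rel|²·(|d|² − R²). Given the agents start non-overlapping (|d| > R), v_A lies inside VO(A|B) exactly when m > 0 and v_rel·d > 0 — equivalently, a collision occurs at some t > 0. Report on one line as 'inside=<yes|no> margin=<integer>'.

d = (-18, -8),  |d|² = 388;  R = 2+4 = 6,  c = 388−6² = 352
v_rel = (-5, -1),  |v_rel|² = 26;  v_rel·d = (-5)·(-18) + (-1)·(-8) = 98
26·t² − 196·t + 352 = 0  ⇒  m = 98² − 26·352 = 452
m = 452 > 0,  v_rel·d = 98 > 0  ⇒  inside

inside=yes margin=452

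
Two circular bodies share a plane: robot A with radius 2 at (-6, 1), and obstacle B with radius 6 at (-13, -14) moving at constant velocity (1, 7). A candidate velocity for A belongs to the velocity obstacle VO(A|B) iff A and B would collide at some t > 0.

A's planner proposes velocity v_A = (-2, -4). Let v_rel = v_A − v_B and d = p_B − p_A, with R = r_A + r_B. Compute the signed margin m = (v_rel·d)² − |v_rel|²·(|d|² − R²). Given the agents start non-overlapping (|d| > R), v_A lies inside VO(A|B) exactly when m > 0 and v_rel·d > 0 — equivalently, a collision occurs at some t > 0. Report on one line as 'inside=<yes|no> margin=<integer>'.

d = (-7, -15),  |d|² = 274;  R = 2+6 = 8,  c = 274−8² = 210
v_rel = (-3, -11),  |v_rel|² = 130;  v_rel·d = (-3)·(-7) + (-11)·(-15) = 186
130·t² − 372·t + 210 = 0  ⇒  m = 186² − 130·210 = 7296
m = 7296 > 0,  v_rel·d = 186 > 0  ⇒  inside

inside=yes margin=7296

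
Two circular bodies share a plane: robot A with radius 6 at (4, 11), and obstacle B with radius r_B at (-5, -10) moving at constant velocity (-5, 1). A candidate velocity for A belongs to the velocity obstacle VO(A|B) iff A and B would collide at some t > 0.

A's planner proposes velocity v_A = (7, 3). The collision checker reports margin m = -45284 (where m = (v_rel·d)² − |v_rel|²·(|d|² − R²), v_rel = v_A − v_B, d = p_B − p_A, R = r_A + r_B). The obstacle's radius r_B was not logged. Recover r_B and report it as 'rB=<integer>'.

m = -45284
d = (-9, -21);  v_rel = (12, 2),  |v_rel|² = 148
v_rel×d = (12)·(-21) − (2)·(-9) = -234
since m = R²·148 − (-234)²:  R² = (54756 + -45284) / 148 = 64
R = √64 = 8  ⇒  r_B = 8 − 6 = 2

rB=2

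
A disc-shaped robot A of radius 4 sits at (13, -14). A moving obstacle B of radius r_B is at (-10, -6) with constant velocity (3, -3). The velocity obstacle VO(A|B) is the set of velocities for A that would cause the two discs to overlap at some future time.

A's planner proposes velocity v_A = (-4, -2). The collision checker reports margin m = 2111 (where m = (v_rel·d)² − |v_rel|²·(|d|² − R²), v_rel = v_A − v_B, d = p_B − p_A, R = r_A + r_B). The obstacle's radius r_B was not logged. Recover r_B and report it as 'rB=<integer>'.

m = 2111
d = (-23, 8);  v_rel = (-7, 1),  |v_rel|² = 50
v_rel×d = (-7)·(8) − (1)·(-23) = -33
since m = R²·50 − (-33)²:  R² = (1089 + 2111) / 50 = 64
R = √64 = 8  ⇒  r_B = 8 − 4 = 4

rB=4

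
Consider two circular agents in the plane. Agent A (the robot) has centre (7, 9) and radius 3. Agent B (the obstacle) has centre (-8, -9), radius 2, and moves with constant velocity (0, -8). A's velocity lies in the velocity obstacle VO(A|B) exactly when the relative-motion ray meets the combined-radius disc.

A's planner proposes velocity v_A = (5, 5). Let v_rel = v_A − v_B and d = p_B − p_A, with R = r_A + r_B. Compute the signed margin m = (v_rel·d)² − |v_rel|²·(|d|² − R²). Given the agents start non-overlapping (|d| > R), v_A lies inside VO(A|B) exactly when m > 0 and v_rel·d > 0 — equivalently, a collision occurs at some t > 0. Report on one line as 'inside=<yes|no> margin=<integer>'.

d = (-15, -18),  |d|² = 549;  R = 3+2 = 5,  c = 549−5² = 524
v_rel = (5, 13),  |v_rel|² = 194;  v_rel·d = (5)·(-15) + (13)·(-18) = -309
194·t² + 618·t + 524 = 0  ⇒  m = (-309)² − 194·524 = -6175
m = -6175 < 0,  v_rel·d = -309 < 0  ⇒  outside

inside=no margin=-6175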